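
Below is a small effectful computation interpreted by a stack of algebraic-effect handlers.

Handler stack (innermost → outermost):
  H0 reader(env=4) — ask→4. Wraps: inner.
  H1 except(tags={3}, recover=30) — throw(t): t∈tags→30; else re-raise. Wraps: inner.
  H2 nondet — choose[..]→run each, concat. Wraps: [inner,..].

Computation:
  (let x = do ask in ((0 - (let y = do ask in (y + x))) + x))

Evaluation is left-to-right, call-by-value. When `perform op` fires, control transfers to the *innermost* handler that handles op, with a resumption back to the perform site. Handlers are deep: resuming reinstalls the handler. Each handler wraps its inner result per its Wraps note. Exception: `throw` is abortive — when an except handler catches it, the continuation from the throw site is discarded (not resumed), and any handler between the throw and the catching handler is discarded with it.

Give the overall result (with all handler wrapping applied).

Evaluation trace:
ask @ H0 ⇒ 4
ask @ H0 ⇒ 4
H0 returns -4
H1 returns -4
H2 returns [-4]
= [-4]

Answer: [-4]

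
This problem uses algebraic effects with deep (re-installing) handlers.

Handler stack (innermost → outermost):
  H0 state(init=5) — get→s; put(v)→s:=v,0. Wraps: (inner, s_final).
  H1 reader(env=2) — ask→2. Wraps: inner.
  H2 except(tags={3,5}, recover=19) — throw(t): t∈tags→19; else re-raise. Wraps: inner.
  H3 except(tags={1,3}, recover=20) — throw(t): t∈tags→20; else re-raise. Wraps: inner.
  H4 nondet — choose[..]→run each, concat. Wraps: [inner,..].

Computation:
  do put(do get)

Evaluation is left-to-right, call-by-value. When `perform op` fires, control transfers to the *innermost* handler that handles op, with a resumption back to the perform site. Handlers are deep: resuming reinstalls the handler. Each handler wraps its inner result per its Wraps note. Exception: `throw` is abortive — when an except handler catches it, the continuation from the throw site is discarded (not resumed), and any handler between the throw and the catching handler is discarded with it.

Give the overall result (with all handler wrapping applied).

Answer: [(0, 5)]

Working:
get @ H0 ⇒ 5
put(5) @ H0 ⇒ s:=5
H0 returns (0, 5)
H1 returns (0, 5)
H2 returns (0, 5)
H3 returns (0, 5)
H4 returns [(0, 5)]
= [(0, 5)]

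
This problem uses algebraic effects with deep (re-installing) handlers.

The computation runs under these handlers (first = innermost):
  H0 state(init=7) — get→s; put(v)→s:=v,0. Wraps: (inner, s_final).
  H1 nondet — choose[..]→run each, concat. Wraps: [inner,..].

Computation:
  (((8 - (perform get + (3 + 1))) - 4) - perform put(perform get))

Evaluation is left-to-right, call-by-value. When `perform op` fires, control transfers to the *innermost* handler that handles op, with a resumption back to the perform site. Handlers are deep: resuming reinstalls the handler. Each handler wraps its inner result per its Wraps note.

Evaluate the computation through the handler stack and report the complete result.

Working:
get @ H0 ⇒ 7
get @ H0 ⇒ 7
put(7) @ H0 ⇒ s:=7
H0 returns (-7, 7)
H1 returns [(-7, 7)]
= [(-7, 7)]

Answer: [(-7, 7)]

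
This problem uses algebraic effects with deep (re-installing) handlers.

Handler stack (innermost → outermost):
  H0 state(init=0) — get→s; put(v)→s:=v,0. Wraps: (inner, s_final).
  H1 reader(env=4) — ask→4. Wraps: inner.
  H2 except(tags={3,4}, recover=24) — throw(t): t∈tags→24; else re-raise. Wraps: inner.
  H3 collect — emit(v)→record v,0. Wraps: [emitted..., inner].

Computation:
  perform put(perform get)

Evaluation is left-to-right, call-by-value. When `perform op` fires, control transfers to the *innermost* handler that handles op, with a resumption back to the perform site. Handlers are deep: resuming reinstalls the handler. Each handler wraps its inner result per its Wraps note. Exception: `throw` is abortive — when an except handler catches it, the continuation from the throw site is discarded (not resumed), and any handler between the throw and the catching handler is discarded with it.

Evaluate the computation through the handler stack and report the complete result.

Step-by-step:
get @ H0 ⇒ 0
put(0) @ H0 ⇒ s:=0
H0 returns (0, 0)
H1 returns (0, 0)
H2 returns (0, 0)
H3 returns [(0, 0)]
= [(0, 0)]

Answer: [(0, 0)]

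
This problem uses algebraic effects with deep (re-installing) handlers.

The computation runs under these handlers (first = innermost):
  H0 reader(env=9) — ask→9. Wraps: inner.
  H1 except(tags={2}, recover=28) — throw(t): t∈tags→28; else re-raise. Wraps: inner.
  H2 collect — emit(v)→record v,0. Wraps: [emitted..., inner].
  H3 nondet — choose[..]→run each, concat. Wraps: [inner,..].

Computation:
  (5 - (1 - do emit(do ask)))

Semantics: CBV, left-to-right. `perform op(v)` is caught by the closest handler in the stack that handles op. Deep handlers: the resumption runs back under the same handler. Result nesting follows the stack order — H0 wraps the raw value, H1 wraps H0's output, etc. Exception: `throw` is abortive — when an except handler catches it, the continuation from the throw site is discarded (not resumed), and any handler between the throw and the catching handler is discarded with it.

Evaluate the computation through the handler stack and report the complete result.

Answer: [[9, 4]]

Evaluation trace:
ask @ H0 ⇒ 9
emit(9) @ H2 ⇒ out+=9
H0 returns 4
H1 returns 4
H2 returns [9, 4]
H3 returns [[9, 4]]
= [[9, 4]]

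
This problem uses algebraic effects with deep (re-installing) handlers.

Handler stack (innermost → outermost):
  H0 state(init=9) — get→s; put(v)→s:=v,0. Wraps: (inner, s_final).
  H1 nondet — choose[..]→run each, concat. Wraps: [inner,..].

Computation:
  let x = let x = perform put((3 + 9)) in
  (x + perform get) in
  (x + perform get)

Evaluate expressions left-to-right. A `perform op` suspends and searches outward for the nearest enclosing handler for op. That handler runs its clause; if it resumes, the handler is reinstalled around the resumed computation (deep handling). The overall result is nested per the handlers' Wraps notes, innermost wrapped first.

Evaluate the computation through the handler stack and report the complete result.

Answer: [(24, 12)]

Step-by-step:
put(12) @ H0 ⇒ s:=12
get @ H0 ⇒ 12
get @ H0 ⇒ 12
H0 returns (24, 12)
H1 returns [(24, 12)]
= [(24, 12)]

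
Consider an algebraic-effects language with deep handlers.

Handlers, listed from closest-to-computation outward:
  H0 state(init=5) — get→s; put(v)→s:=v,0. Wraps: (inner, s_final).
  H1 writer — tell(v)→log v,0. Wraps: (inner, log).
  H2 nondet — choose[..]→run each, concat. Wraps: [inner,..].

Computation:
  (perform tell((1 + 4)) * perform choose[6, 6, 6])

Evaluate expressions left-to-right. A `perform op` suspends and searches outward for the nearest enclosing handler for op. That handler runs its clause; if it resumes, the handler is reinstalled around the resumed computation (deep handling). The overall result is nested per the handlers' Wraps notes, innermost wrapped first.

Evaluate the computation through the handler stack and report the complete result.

Answer: [((0, 5), (5)), ((0, 5), (5)), ((0, 5), (5))]

Working:
tell(5) @ H1 ⇒ log+=5
choose[6, 6, 6] @ H2
  branch[0] choose=6:
    H0 returns (0, 5)
    H1 returns ((0, 5), (5))
    H2 returns [((0, 5), (5))]
  branch[1] choose=6:
    H0 returns (0, 5)
    H1 returns ((0, 5), (5))
    H2 returns [((0, 5), (5))]
  branch[2] choose=6:
    H0 returns (0, 5)
    H1 returns ((0, 5), (5))
    H2 returns [((0, 5), (5))]
= [((0, 5), (5)), ((0, 5), (5)), ((0, 5), (5))]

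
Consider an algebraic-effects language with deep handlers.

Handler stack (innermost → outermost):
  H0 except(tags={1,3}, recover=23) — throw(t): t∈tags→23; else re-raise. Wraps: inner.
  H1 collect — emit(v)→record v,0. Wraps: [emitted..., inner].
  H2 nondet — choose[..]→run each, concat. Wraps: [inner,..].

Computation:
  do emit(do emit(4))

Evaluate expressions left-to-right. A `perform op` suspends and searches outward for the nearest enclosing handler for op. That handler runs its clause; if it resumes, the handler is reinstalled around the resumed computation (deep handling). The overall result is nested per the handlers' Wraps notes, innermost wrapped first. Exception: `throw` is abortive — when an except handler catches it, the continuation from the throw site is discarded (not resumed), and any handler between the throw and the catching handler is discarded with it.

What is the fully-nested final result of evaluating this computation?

Answer: [[4, 0, 0]]

Working:
emit(4) @ H1 ⇒ out+=4
emit(0) @ H1 ⇒ out+=0
H0 returns 0
H1 returns [4, 0, 0]
H2 returns [[4, 0, 0]]
= [[4, 0, 0]]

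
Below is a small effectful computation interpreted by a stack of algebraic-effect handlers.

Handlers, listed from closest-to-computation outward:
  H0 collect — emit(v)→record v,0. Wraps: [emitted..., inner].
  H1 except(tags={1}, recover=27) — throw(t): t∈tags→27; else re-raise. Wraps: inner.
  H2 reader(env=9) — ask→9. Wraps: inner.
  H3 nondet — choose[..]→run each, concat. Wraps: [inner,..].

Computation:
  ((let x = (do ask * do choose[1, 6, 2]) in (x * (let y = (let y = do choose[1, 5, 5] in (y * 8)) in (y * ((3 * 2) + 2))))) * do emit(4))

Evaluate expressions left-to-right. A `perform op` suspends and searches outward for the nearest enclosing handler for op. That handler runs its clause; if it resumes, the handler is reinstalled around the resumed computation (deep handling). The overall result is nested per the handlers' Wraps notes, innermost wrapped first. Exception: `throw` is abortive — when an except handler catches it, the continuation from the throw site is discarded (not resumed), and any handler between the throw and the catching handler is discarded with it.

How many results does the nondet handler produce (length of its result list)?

Evaluation trace:
ask @ H2 ⇒ 9
choose[1, 6, 2] @ H3
  branch[0] choose=1:
    choose[1, 5, 5] @ H3
      branch[0] choose=1:
        emit(4) @ H0 ⇒ out+=4
        H0 returns [4, 0]
        H1 returns [4, 0]
        H2 returns [4, 0]
        H3 returns [[4, 0]]
      branch[1] choose=5:
        emit(4) @ H0 ⇒ out+=4
        H0 returns [4, 0]
        H1 returns [4, 0]
        H2 returns [4, 0]
        H3 returns [[4, 0]]
      branch[2] choose=5:
        emit(4) @ H0 ⇒ out+=4
        H0 returns [4, 0]
        H1 returns [4, 0]
        H2 returns [4, 0]
        H3 returns [[4, 0]]
  branch[1] choose=6:
    choose[1, 5, 5] @ H3
      branch[0] choose=1:
        emit(4) @ H0 ⇒ out+=4
        H0 returns [4, 0]
        H1 returns [4, 0]
        H2 returns [4, 0]
        H3 returns [[4, 0]]
      branch[1] choose=5:
        emit(4) @ H0 ⇒ out+=4
        H0 returns [4, 0]
        H1 returns [4, 0]
        H2 returns [4, 0]
        H3 returns [[4, 0]]
      branch[2] choose=5:
        emit(4) @ H0 ⇒ out+=4
        H0 returns [4, 0]
        H1 returns [4, 0]
        H2 returns [4, 0]
        H3 returns [[4, 0]]
  branch[2] choose=2:
    choose[1, 5, 5] @ H3
      branch[0] choose=1:
        emit(4) @ H0 ⇒ out+=4
        H0 returns [4, 0]
        H1 returns [4, 0]
        H2 returns [4, 0]
        H3 returns [[4, 0]]
      branch[1] choose=5:
        emit(4) @ H0 ⇒ out+=4
        H0 returns [4, 0]
        H1 returns [4, 0]
        H2 returns [4, 0]
        H3 returns [[4, 0]]
      branch[2] choose=5:
        emit(4) @ H0 ⇒ out+=4
        H0 returns [4, 0]
        H1 returns [4, 0]
        H2 returns [4, 0]
        H3 returns [[4, 0]]
= [[4, 0], [4, 0], [4, 0], [4, 0], [4, 0], [4, 0], [4, 0], [4, 0], [4, 0]]

Answer: 9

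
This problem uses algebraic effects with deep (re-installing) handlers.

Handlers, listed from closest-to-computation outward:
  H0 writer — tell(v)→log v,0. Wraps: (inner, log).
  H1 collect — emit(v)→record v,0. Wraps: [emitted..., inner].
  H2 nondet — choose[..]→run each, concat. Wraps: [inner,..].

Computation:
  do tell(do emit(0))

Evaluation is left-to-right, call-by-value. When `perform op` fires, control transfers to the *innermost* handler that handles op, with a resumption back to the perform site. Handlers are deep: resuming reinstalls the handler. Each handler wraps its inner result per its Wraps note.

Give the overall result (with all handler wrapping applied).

Evaluation trace:
emit(0) @ H1 ⇒ out+=0
tell(0) @ H0 ⇒ log+=0
H0 returns (0, (0))
H1 returns [0, (0, (0))]
H2 returns [[0, (0, (0))]]
= [[0, (0, (0))]]

Answer: [[0, (0, (0))]]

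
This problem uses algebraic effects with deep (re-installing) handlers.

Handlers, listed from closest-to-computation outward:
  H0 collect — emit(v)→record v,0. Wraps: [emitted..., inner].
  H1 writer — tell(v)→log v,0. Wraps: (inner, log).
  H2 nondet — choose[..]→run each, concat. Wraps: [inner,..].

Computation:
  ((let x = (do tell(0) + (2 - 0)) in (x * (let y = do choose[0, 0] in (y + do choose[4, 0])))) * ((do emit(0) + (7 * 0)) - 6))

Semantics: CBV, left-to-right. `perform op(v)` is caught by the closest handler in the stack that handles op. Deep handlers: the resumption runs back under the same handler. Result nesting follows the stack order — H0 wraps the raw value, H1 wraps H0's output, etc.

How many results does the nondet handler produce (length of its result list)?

Evaluation trace:
tell(0) @ H1 ⇒ log+=0
choose[0, 0] @ H2
  branch[0] choose=0:
    choose[4, 0] @ H2
      branch[0] choose=4:
        emit(0) @ H0 ⇒ out+=0
        H0 returns [0, -48]
        H1 returns ([0, -48], (0))
        H2 returns [([0, -48], (0))]
      branch[1] choose=0:
        emit(0) @ H0 ⇒ out+=0
        H0 returns [0, 0]
        H1 returns ([0, 0], (0))
        H2 returns [([0, 0], (0))]
  branch[1] choose=0:
    choose[4, 0] @ H2
      branch[0] choose=4:
        emit(0) @ H0 ⇒ out+=0
        H0 returns [0, -48]
        H1 returns ([0, -48], (0))
        H2 returns [([0, -48], (0))]
      branch[1] choose=0:
        emit(0) @ H0 ⇒ out+=0
        H0 returns [0, 0]
        H1 returns ([0, 0], (0))
        H2 returns [([0, 0], (0))]
= [([0, -48], (0)), ([0, 0], (0)), ([0, -48], (0)), ([0, 0], (0))]

Answer: 4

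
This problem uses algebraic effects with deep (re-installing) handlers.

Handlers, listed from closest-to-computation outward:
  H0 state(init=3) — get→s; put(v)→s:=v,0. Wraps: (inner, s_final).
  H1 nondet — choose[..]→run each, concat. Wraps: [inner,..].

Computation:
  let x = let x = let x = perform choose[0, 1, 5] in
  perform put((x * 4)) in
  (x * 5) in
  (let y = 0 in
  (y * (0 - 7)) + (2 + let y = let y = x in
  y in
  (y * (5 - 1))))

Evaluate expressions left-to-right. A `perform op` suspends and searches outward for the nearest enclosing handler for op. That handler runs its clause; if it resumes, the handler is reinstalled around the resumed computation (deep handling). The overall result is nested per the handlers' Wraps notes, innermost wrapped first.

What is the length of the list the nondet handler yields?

Working:
choose[0, 1, 5] @ H1
  branch[0] choose=0:
    put(0) @ H0 ⇒ s:=0
    H0 returns (2, 0)
    H1 returns [(2, 0)]
  branch[1] choose=1:
    put(4) @ H0 ⇒ s:=4
    H0 returns (2, 4)
    H1 returns [(2, 4)]
  branch[2] choose=5:
    put(20) @ H0 ⇒ s:=20
    H0 returns (2, 20)
    H1 returns [(2, 20)]
= [(2, 0), (2, 4), (2, 20)]

Answer: 3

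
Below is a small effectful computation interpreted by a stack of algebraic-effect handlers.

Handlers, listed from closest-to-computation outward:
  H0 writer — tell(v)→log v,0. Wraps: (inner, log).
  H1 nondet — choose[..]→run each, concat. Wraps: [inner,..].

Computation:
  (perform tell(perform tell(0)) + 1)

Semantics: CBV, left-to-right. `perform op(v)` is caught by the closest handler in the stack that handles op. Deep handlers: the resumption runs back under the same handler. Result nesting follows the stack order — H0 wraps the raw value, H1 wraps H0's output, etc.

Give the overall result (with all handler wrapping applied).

Answer: [(1, (0, 0))]

Step-by-step:
tell(0) @ H0 ⇒ log+=0
tell(0) @ H0 ⇒ log+=0
H0 returns (1, (0, 0))
H1 returns [(1, (0, 0))]
= [(1, (0, 0))]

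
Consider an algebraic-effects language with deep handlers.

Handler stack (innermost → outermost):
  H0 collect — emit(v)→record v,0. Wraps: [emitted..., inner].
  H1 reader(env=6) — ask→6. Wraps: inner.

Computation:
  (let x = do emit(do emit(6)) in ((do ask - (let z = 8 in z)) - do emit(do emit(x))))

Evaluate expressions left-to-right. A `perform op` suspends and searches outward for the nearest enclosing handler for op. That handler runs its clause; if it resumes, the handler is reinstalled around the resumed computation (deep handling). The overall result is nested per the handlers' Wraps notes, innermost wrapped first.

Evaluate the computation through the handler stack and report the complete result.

Answer: [6, 0, 0, 0, -2]

Step-by-step:
emit(6) @ H0 ⇒ out+=6
emit(0) @ H0 ⇒ out+=0
ask @ H1 ⇒ 6
emit(0) @ H0 ⇒ out+=0
emit(0) @ H0 ⇒ out+=0
H0 returns [6, 0, 0, 0, -2]
H1 returns [6, 0, 0, 0, -2]
= [6, 0, 0, 0, -2]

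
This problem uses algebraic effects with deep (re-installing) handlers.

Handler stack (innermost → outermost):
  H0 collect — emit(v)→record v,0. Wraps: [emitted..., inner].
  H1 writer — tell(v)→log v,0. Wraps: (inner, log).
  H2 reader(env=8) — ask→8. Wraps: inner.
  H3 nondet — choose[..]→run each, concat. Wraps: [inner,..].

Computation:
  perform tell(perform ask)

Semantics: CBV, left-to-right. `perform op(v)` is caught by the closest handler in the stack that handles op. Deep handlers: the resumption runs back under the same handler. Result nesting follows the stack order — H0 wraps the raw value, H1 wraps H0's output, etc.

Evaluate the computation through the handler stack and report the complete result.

Answer: [([0], (8))]

Working:
ask @ H2 ⇒ 8
tell(8) @ H1 ⇒ log+=8
H0 returns [0]
H1 returns ([0], (8))
H2 returns ([0], (8))
H3 returns [([0], (8))]
= [([0], (8))]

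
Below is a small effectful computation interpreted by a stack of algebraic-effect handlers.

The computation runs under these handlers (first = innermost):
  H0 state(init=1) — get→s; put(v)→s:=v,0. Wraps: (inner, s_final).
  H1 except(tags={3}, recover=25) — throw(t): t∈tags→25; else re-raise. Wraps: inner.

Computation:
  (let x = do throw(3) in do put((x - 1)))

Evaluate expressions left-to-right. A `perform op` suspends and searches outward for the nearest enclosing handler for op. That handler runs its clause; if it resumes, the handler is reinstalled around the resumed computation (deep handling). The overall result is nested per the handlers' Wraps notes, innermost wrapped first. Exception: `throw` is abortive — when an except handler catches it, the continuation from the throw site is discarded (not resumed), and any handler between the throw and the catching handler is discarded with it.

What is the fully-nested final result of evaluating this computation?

Answer: 25

Working:
throw(3) @ H1 caught ⇒ 25
= 25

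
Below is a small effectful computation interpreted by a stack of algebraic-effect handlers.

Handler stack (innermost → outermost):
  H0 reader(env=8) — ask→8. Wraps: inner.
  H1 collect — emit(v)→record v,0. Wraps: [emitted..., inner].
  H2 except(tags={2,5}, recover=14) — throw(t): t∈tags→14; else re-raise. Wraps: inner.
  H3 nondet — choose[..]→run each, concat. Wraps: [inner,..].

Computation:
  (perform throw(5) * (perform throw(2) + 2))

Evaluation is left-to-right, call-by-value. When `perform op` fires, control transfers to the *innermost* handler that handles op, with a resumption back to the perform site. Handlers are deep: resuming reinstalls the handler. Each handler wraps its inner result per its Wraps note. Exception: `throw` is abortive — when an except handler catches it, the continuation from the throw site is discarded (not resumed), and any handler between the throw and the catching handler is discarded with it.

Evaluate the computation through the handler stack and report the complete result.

Answer: [14]

Step-by-step:
throw(5) @ H2 caught ⇒ 14
H3 returns [14]
= [14]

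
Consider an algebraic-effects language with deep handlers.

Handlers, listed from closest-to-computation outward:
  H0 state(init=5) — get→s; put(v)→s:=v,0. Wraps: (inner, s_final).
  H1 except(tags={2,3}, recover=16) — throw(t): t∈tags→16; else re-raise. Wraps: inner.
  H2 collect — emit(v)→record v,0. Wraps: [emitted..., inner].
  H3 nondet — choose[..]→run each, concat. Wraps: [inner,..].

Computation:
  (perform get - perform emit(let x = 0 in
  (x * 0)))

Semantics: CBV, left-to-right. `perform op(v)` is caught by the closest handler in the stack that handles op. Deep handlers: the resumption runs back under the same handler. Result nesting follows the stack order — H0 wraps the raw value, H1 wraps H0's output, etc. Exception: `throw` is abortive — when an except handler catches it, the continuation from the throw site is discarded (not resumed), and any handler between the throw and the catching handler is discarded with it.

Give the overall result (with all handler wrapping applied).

Evaluation trace:
get @ H0 ⇒ 5
emit(0) @ H2 ⇒ out+=0
H0 returns (5, 5)
H1 returns (5, 5)
H2 returns [0, (5, 5)]
H3 returns [[0, (5, 5)]]
= [[0, (5, 5)]]

Answer: [[0, (5, 5)]]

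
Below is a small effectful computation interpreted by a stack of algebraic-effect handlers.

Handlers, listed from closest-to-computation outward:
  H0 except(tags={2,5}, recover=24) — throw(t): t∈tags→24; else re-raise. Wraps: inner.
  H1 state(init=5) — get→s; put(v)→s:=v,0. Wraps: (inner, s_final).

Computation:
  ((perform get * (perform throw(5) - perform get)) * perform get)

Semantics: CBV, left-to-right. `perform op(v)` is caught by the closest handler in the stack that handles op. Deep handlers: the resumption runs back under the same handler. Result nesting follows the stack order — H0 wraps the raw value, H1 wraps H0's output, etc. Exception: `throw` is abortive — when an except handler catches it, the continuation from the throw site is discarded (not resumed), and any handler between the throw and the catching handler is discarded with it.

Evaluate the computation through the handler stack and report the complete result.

Answer: (24, 5)

Step-by-step:
get @ H1 ⇒ 5
throw(5) @ H0 caught ⇒ 24
H1 returns (24, 5)
= (24, 5)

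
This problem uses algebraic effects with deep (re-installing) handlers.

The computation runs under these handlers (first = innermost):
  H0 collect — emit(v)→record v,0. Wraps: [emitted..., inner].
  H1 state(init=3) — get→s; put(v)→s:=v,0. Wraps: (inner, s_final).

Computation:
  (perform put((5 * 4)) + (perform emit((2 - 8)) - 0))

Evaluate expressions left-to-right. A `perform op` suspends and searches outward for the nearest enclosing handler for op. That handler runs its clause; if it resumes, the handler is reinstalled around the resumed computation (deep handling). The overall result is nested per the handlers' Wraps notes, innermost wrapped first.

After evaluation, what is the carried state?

Step-by-step:
put(20) @ H1 ⇒ s:=20
emit(-6) @ H0 ⇒ out+=-6
H0 returns [-6, 0]
H1 returns ([-6, 0], 20)
= ([-6, 0], 20)

Answer: 20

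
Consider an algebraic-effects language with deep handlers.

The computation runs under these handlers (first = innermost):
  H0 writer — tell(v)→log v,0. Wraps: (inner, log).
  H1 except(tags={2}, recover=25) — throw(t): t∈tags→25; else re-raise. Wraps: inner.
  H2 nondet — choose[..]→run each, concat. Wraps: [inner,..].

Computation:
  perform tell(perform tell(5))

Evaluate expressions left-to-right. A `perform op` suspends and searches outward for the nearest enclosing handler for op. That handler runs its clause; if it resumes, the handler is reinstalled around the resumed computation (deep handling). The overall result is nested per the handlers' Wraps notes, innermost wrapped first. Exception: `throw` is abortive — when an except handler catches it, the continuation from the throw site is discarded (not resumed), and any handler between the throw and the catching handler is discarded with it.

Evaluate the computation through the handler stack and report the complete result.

Step-by-step:
tell(5) @ H0 ⇒ log+=5
tell(0) @ H0 ⇒ log+=0
H0 returns (0, (5, 0))
H1 returns (0, (5, 0))
H2 returns [(0, (5, 0))]
= [(0, (5, 0))]

Answer: [(0, (5, 0))]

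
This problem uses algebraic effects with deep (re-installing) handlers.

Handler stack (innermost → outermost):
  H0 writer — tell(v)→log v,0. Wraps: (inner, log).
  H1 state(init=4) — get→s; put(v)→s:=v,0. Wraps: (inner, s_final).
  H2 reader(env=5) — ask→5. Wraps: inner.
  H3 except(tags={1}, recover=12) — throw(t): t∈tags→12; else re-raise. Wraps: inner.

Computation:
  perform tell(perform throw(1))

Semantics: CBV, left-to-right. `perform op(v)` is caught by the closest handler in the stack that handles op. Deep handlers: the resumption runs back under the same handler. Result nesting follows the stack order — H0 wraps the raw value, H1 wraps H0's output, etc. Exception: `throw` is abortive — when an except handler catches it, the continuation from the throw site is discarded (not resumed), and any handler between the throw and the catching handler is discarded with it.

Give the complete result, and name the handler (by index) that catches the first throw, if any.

Answer: 12 ; first throw caught by: H3

Working:
throw(1) @ H3 caught ⇒ 12
= 12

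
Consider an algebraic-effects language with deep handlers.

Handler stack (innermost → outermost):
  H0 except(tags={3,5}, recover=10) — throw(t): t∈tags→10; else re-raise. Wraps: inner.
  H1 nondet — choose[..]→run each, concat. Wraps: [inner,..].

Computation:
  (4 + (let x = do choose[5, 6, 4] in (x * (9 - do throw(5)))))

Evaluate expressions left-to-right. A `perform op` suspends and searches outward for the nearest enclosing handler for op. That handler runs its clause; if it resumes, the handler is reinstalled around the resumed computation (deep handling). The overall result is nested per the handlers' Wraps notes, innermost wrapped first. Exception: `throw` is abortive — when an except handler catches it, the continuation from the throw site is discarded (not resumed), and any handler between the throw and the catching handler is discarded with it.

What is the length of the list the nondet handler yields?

Step-by-step:
choose[5, 6, 4] @ H1
  branch[0] choose=5:
    throw(5) @ H0 caught ⇒ 10
    H1 returns [10]
  branch[1] choose=6:
    throw(5) @ H0 caught ⇒ 10
    H1 returns [10]
  branch[2] choose=4:
    throw(5) @ H0 caught ⇒ 10
    H1 returns [10]
= [10, 10, 10]

Answer: 3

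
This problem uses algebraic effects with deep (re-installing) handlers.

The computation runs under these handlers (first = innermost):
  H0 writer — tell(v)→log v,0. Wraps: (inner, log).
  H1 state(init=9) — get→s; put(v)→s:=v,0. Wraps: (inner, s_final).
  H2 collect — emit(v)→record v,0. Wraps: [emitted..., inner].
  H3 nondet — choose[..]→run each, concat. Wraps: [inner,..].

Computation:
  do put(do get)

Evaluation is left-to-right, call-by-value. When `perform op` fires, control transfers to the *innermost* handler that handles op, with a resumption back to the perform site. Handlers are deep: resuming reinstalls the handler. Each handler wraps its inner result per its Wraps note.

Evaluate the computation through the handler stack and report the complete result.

Answer: [[((0, ()), 9)]]

Working:
get @ H1 ⇒ 9
put(9) @ H1 ⇒ s:=9
H0 returns (0, ())
H1 returns ((0, ()), 9)
H2 returns [((0, ()), 9)]
H3 returns [[((0, ()), 9)]]
= [[((0, ()), 9)]]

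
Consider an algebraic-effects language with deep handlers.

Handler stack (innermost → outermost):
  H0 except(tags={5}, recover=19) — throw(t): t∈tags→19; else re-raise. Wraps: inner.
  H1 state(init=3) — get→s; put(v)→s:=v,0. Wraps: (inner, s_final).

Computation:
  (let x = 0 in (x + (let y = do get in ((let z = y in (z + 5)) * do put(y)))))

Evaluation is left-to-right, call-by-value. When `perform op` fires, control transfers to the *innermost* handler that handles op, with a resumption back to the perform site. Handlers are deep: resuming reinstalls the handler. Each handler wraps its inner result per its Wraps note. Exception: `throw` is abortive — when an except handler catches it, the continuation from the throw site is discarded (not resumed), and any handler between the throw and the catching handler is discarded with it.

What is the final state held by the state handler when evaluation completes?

Step-by-step:
get @ H1 ⇒ 3
put(3) @ H1 ⇒ s:=3
H0 returns 0
H1 returns (0, 3)
= (0, 3)

Answer: 3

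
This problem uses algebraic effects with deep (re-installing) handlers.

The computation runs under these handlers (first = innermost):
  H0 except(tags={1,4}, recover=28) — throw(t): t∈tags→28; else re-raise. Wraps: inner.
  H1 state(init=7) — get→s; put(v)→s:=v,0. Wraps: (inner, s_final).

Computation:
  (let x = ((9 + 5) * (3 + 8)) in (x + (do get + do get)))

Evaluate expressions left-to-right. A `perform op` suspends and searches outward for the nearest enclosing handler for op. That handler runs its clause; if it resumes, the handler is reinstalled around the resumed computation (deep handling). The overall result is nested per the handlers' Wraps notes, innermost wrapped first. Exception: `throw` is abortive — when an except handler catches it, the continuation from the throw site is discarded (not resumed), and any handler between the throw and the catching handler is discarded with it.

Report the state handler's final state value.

Evaluation trace:
get @ H1 ⇒ 7
get @ H1 ⇒ 7
H0 returns 168
H1 returns (168, 7)
= (168, 7)

Answer: 7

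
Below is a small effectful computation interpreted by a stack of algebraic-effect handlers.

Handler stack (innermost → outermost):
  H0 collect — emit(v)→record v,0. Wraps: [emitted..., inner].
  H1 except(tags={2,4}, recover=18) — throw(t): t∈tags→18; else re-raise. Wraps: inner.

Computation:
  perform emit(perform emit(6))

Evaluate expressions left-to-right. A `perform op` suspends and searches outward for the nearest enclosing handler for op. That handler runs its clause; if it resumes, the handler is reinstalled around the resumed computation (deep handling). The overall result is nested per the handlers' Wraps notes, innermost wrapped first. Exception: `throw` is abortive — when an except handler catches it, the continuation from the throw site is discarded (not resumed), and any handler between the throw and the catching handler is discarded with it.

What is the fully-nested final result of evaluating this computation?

Working:
emit(6) @ H0 ⇒ out+=6
emit(0) @ H0 ⇒ out+=0
H0 returns [6, 0, 0]
H1 returns [6, 0, 0]
= [6, 0, 0]

Answer: [6, 0, 0]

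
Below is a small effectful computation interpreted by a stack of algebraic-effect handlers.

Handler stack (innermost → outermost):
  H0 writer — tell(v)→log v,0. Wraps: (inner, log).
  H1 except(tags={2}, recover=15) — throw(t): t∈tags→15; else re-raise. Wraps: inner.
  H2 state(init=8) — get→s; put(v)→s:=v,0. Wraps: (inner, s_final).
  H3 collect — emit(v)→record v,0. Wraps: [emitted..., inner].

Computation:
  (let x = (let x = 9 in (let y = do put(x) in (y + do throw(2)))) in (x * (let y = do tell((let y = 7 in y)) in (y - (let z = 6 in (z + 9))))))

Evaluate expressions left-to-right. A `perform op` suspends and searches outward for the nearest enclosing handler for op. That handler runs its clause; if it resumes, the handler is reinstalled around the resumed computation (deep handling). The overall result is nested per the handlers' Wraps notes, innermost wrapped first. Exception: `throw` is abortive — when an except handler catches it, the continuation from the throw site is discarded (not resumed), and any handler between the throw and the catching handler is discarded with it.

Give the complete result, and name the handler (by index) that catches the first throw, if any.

Answer: [(15, 9)] ; first throw caught by: H1

Evaluation trace:
put(9) @ H2 ⇒ s:=9
throw(2) @ H1 caught ⇒ 15
H2 returns (15, 9)
H3 returns [(15, 9)]
= [(15, 9)]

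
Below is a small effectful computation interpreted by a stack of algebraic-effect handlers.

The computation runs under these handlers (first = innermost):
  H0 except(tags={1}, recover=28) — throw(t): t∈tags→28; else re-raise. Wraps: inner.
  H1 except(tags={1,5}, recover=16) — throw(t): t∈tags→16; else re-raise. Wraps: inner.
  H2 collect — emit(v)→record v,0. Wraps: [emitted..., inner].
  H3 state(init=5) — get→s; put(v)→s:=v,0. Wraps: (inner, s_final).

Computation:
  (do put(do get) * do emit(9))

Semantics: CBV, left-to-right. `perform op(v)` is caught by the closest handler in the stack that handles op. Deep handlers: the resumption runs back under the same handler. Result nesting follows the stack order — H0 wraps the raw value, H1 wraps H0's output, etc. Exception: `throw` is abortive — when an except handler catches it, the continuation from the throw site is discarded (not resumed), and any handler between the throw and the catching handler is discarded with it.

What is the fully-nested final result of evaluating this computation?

Answer: ([9, 0], 5)

Working:
get @ H3 ⇒ 5
put(5) @ H3 ⇒ s:=5
emit(9) @ H2 ⇒ out+=9
H0 returns 0
H1 returns 0
H2 returns [9, 0]
H3 returns ([9, 0], 5)
= ([9, 0], 5)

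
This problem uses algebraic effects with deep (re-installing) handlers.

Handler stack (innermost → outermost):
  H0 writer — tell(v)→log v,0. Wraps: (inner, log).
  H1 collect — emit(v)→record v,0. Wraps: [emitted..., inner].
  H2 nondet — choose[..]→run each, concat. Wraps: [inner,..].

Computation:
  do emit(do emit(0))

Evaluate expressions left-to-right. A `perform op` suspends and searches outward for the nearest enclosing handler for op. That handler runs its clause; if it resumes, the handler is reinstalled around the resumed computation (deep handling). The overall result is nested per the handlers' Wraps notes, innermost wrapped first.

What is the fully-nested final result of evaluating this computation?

Evaluation trace:
emit(0) @ H1 ⇒ out+=0
emit(0) @ H1 ⇒ out+=0
H0 returns (0, ())
H1 returns [0, 0, (0, ())]
H2 returns [[0, 0, (0, ())]]
= [[0, 0, (0, ())]]

Answer: [[0, 0, (0, ())]]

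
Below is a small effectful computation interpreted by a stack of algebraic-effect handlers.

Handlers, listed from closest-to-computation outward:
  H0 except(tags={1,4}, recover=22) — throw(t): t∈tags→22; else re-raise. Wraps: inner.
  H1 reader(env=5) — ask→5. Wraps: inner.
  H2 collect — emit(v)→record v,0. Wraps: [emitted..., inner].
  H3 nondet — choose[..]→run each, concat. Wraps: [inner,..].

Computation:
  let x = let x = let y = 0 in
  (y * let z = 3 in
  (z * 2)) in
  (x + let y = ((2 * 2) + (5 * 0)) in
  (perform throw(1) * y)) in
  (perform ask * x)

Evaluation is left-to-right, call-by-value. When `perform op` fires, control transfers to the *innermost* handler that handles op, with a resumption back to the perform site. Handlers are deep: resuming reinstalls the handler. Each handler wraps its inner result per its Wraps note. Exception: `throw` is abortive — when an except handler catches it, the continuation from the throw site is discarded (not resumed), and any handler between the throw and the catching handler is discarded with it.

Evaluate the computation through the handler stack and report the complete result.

Evaluation trace:
throw(1) @ H0 caught ⇒ 22
H1 returns 22
H2 returns [22]
H3 returns [[22]]
= [[22]]

Answer: [[22]]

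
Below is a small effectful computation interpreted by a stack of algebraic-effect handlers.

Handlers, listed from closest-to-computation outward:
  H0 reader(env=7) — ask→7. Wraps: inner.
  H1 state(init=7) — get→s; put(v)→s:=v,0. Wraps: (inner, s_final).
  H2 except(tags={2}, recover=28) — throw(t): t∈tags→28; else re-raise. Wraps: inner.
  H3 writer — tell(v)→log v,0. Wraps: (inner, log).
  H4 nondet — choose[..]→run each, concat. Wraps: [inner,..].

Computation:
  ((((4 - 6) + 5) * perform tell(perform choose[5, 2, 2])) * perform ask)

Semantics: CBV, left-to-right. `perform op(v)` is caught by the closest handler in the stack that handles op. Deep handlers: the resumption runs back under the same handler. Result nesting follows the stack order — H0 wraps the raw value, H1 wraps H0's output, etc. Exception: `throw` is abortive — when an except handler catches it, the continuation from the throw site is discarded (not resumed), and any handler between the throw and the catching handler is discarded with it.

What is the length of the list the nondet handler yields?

Answer: 3

Evaluation trace:
choose[5, 2, 2] @ H4
  branch[0] choose=5:
    tell(5) @ H3 ⇒ log+=5
    ask @ H0 ⇒ 7
    H0 returns 0
    H1 returns (0, 7)
    H2 returns (0, 7)
    H3 returns ((0, 7), (5))
    H4 returns [((0, 7), (5))]
  branch[1] choose=2:
    tell(2) @ H3 ⇒ log+=2
    ask @ H0 ⇒ 7
    H0 returns 0
    H1 returns (0, 7)
    H2 returns (0, 7)
    H3 returns ((0, 7), (2))
    H4 returns [((0, 7), (2))]
  branch[2] choose=2:
    tell(2) @ H3 ⇒ log+=2
    ask @ H0 ⇒ 7
    H0 returns 0
    H1 returns (0, 7)
    H2 returns (0, 7)
    H3 returns ((0, 7), (2))
    H4 returns [((0, 7), (2))]
= [((0, 7), (5)), ((0, 7), (2)), ((0, 7), (2))]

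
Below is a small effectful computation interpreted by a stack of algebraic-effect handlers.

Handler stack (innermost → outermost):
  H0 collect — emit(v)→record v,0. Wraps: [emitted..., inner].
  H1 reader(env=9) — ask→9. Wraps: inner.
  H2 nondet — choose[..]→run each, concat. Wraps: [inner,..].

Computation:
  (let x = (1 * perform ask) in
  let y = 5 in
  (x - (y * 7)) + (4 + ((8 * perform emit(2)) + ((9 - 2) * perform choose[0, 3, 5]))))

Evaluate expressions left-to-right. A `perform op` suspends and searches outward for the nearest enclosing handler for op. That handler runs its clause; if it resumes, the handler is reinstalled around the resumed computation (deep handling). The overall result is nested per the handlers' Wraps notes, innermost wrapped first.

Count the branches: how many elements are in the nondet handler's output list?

Answer: 3

Evaluation trace:
ask @ H1 ⇒ 9
emit(2) @ H0 ⇒ out+=2
choose[0, 3, 5] @ H2
  branch[0] choose=0:
    H0 returns [2, -22]
    H1 returns [2, -22]
    H2 returns [[2, -22]]
  branch[1] choose=3:
    H0 returns [2, -1]
    H1 returns [2, -1]
    H2 returns [[2, -1]]
  branch[2] choose=5:
    H0 returns [2, 13]
    H1 returns [2, 13]
    H2 returns [[2, 13]]
= [[2, -22], [2, -1], [2, 13]]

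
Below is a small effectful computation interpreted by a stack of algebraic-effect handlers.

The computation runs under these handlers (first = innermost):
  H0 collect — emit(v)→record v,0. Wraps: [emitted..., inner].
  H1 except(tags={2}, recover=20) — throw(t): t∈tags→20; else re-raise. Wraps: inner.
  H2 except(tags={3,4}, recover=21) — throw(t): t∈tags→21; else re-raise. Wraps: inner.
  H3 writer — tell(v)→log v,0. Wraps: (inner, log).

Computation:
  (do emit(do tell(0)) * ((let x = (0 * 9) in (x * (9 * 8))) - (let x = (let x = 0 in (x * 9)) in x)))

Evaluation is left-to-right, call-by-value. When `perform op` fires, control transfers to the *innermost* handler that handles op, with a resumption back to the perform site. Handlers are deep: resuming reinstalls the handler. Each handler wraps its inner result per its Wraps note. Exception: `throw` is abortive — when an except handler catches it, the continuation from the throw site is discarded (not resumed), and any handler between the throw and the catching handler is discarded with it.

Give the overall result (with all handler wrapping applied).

Answer: ([0, 0], (0))

Evaluation trace:
tell(0) @ H3 ⇒ log+=0
emit(0) @ H0 ⇒ out+=0
H0 returns [0, 0]
H1 returns [0, 0]
H2 returns [0, 0]
H3 returns ([0, 0], (0))
= ([0, 0], (0))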